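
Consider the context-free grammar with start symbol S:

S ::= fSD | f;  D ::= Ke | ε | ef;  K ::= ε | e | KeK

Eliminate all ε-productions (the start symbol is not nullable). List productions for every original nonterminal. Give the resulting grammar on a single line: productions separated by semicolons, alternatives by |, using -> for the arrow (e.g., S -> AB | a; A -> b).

S -> f | fS | fSD; D -> e | Ke | ef; K -> e | Ke | eK | KeK

Nullable set: {D, K}.
S -> fSD: D nullable, giving fS | fSD.
Drop D -> ε.
D -> Ke: K nullable, giving Ke | e.
Drop K -> ε.
K -> KeK: K, K nullable, giving Ke | KeK | e | eK.
Unchanged (no nullable symbols): S -> f; D -> ef; K -> e.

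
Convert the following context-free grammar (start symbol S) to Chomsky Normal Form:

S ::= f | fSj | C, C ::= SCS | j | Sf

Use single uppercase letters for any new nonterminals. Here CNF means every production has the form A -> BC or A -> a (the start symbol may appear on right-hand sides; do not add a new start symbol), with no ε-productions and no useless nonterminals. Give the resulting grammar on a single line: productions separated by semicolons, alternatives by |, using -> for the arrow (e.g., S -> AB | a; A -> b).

S -> f | j | AE | SA | SF; A -> f; B -> j; C -> j | SA | SD; D -> CS; E -> SB; F -> CS

No ε-productions.
After unit-elimination: S -> f | j | Sf | SCS | fSj; C -> j | Sf | SCS.
TERM: introduce A -> f, B -> j and substitute in every rule of length ≥2.
BIN: C -> SCS becomes C -> SD, D -> CS; S -> ASB becomes S -> AE, E -> SB; S -> SCS becomes S -> SF, F -> CS.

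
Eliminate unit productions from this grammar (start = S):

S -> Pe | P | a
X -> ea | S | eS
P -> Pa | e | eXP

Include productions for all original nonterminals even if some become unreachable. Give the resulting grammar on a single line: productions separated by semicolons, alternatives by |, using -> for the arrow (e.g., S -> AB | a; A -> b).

Unit productions: S->P, X->S.
Unit pairs (A ⇒* B via units): (S,P), (X,P), (X,S).
S: inherits non-unit rules of {P, S} → Pa | Pe | a | e | eXP.
P: inherits non-unit rules of {P} → Pa | e | eXP.
X: inherits non-unit rules of {P, S, X} → Pa | Pe | a | e | eS | eXP | ea.

S -> a | e | Pa | Pe | eXP; P -> e | Pa | eXP; X -> a | e | Pa | Pe | eS | ea | eXP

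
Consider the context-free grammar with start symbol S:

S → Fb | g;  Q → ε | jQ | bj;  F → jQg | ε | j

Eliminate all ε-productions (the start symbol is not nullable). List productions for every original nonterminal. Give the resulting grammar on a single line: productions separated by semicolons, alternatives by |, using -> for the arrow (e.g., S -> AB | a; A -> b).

Nullable set: {F, Q}.
S -> Fb: F nullable, giving Fb | b.
Drop F -> ε.
F -> jQg: Q nullable, giving jQg | jg.
Drop Q -> ε.
Q -> jQ: Q nullable, giving j | jQ.
Unchanged (no nullable symbols): S -> g; F -> j; Q -> bj.

S -> b | g | Fb; F -> j | jg | jQg; Q -> j | bj | jQ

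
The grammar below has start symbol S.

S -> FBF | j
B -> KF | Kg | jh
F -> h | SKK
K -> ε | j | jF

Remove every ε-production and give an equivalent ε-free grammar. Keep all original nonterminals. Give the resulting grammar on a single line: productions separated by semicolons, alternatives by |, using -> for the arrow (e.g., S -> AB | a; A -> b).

S -> j | FBF; B -> F | g | KF | Kg | jh; F -> S | h | SK | SKK; K -> j | jF

Nullable set: {K}.
B -> KF: K nullable, giving F | KF.
B -> Kg: K nullable, giving Kg | g.
F -> SKK: K, K nullable, giving S | SK | SKK.
Drop K -> ε.
Unchanged (no nullable symbols): S -> FBF; S -> j; B -> jh; F -> h; K -> j; K -> jF.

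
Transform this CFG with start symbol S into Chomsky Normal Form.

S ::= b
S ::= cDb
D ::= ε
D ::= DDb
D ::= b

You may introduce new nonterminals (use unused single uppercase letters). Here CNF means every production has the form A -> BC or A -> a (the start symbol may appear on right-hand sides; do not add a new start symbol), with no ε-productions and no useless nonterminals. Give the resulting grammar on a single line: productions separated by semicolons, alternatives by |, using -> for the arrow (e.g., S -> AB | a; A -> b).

Nullable: {D}; after ε-elimination: S -> b | cb | cDb; D -> b | Db | DDb.
No unit productions to eliminate.
TERM: introduce A -> b, B -> c and substitute in every rule of length ≥2.
BIN: D -> DDA becomes D -> DC, C -> DA; S -> BDA becomes S -> BE, E -> DA.

S -> b | BA | BE; A -> b; B -> c; C -> DA; D -> b | DA | DC; E -> DA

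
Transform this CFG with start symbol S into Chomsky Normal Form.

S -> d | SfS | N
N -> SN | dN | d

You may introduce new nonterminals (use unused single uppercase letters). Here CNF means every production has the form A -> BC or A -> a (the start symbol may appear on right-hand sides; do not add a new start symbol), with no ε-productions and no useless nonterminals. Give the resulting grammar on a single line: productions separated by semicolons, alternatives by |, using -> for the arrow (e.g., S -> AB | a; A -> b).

S -> d | AN | SC | SN; A -> d; B -> f; C -> BS; N -> d | AN | SN

No ε-productions.
After unit-elimination: S -> d | SN | dN | SfS; N -> d | SN | dN.
TERM: introduce A -> d, B -> f and substitute in every rule of length ≥2.
BIN: S -> SBS becomes S -> SC, C -> BS.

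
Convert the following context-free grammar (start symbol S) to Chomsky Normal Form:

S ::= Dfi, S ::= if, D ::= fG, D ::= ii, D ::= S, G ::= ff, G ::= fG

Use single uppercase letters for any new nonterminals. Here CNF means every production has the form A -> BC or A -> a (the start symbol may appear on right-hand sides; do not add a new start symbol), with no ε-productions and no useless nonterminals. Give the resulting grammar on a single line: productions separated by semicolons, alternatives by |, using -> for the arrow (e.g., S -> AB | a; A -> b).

S -> BA | DE; A -> f; B -> i; C -> AB; D -> AG | BA | BB | DC; E -> AB; G -> AA | AG

No ε-productions.
After unit-elimination: S -> if | Dfi; D -> fG | if | ii | Dfi; G -> fG | ff.
TERM: introduce A -> f, B -> i and substitute in every rule of length ≥2.
BIN: D -> DAB becomes D -> DC, C -> AB; S -> DAB becomes S -> DE, E -> AB.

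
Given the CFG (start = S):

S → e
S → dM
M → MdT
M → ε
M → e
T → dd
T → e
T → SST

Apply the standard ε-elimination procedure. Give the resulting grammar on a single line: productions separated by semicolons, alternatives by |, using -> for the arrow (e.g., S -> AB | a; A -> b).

Nullable set: {M}.
S -> dM: M nullable, giving d | dM.
Drop M -> ε.
M -> MdT: M nullable, giving MdT | dT.
Unchanged (no nullable symbols): S -> e; M -> e; T -> SST; T -> dd; T -> e.

S -> d | e | dM; M -> e | dT | MdT; T -> e | dd | SST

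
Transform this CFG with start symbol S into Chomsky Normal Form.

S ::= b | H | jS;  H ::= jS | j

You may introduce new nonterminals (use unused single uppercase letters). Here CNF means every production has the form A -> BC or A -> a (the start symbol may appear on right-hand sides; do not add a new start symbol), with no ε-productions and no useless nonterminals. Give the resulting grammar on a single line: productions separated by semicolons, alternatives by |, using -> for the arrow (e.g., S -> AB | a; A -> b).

S -> b | j | AS; A -> j

No ε-productions.
After unit-elimination: S -> b | j | jS; H -> j | jS.
TERM: introduce A -> j and substitute in every rule of length ≥2.
Drop unreachable/unproductive: H.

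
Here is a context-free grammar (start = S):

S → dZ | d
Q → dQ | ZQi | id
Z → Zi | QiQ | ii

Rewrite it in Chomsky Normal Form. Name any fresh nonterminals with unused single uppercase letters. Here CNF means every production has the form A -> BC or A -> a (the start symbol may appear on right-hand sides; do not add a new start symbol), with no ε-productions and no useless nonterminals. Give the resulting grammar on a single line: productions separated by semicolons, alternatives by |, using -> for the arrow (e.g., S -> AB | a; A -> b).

No ε-productions.
No unit productions to eliminate.
TERM: introduce B -> d, A -> i and substitute in every rule of length ≥2.
BIN: Q -> ZQA becomes Q -> ZC, C -> QA; Z -> QAQ becomes Z -> QD, D -> AQ.

S -> d | BZ; A -> i; B -> d; C -> QA; D -> AQ; Q -> AB | BQ | ZC; Z -> AA | QD | ZA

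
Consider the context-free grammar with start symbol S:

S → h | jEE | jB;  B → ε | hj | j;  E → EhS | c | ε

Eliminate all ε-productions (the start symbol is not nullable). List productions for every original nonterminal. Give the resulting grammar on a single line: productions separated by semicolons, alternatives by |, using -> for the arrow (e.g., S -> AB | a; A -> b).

S -> h | j | jB | jE | jEE; B -> j | hj; E -> c | hS | EhS

Nullable set: {B, E}.
S -> jB: B nullable, giving j | jB.
S -> jEE: E, E nullable, giving j | jE | jEE.
Drop B -> ε.
Drop E -> ε.
E -> EhS: E nullable, giving EhS | hS.
Unchanged (no nullable symbols): S -> h; B -> hj; B -> j; E -> c.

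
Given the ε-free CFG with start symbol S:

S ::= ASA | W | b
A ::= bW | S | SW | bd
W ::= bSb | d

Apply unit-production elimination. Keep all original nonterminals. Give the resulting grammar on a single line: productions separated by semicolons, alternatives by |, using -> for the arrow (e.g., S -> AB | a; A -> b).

Unit productions: A->S, S->W.
Unit pairs (A ⇒* B via units): (A,S), (A,W), (S,W).
S: inherits non-unit rules of {S, W} → ASA | b | bSb | d.
A: inherits non-unit rules of {A, S, W} → ASA | SW | b | bSb | bW | bd | d.
W: inherits non-unit rules of {W} → bSb | d.

S -> b | d | ASA | bSb; A -> b | d | SW | bW | bd | ASA | bSb; W -> d | bSb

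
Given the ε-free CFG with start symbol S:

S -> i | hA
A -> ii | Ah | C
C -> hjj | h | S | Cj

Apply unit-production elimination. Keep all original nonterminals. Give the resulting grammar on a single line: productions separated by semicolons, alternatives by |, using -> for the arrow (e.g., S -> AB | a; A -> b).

S -> i | hA; A -> h | i | Ah | Cj | hA | ii | hjj; C -> h | i | Cj | hA | hjj

Unit productions: A->C, C->S.
Unit pairs (A ⇒* B via units): (A,C), (A,S), (C,S).
S: inherits non-unit rules of {S} → hA | i.
A: inherits non-unit rules of {A, C, S} → Ah | Cj | h | hA | hjj | i | ii.
C: inherits non-unit rules of {C, S} → Cj | h | hA | hjj | i.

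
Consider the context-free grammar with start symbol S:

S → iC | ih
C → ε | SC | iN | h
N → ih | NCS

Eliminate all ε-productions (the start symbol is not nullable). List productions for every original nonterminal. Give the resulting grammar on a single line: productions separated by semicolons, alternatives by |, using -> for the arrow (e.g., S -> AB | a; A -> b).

S -> i | iC | ih; C -> S | h | SC | iN; N -> NS | ih | NCS

Nullable set: {C}.
S -> iC: C nullable, giving i | iC.
Drop C -> ε.
C -> SC: C nullable, giving S | SC.
N -> NCS: C nullable, giving NCS | NS.
Unchanged (no nullable symbols): S -> ih; C -> h; C -> iN; N -> ih.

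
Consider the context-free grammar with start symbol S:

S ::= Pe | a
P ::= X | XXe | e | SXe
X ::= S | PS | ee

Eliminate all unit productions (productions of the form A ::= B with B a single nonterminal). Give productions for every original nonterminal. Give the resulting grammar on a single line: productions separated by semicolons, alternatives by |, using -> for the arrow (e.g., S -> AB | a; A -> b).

S -> a | Pe; P -> a | e | PS | Pe | ee | SXe | XXe; X -> a | PS | Pe | ee

Unit productions: P->X, X->S.
Unit pairs (A ⇒* B via units): (P,S), (P,X), (X,S).
S: inherits non-unit rules of {S} → Pe | a.
P: inherits non-unit rules of {P, S, X} → PS | Pe | SXe | XXe | a | e | ee.
X: inherits non-unit rules of {S, X} → PS | Pe | a | ee.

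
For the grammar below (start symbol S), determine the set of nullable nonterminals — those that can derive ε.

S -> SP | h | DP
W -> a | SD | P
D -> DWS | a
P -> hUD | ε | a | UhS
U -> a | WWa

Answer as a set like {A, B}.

Directly nullable (have an ε-rule): {P}.
W is nullable via W -> P (every symbol on the right is already known nullable).
Not nullable: D, S, U — each has a terminal in every rule's right-hand side or depends on a non-nullable symbol.

{P, W}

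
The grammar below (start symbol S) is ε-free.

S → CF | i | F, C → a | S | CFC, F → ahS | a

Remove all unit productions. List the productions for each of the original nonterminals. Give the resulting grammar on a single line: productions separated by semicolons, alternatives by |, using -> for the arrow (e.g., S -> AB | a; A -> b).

S -> a | i | CF | ahS; C -> a | i | CF | CFC | ahS; F -> a | ahS

Unit productions: C->S, S->F.
Unit pairs (A ⇒* B via units): (C,F), (C,S), (S,F).
S: inherits non-unit rules of {F, S} → CF | a | ahS | i.
C: inherits non-unit rules of {C, F, S} → CF | CFC | a | ahS | i.
F: inherits non-unit rules of {F} → a | ahS.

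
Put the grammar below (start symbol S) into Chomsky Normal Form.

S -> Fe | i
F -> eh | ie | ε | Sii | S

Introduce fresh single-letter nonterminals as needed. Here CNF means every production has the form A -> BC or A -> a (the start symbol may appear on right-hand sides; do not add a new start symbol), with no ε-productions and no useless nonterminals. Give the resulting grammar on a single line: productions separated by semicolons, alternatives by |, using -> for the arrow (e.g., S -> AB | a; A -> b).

S -> e | i | FA; A -> e; B -> i; C -> h; D -> BB; F -> e | i | AC | BA | FA | SD

Nullable: {F}; after ε-elimination: S -> e | i | Fe; F -> S | eh | ie | Sii.
After unit-elimination: S -> e | i | Fe; F -> e | i | Fe | eh | ie | Sii.
TERM: introduce A -> e, C -> h, B -> i and substitute in every rule of length ≥2.
BIN: F -> SBB becomes F -> SD, D -> BB.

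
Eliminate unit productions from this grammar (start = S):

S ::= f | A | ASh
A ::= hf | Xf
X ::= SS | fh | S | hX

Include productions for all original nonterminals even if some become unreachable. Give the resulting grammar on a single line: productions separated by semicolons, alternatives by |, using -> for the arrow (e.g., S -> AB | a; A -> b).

Unit productions: S->A, X->S.
Unit pairs (A ⇒* B via units): (S,A), (X,A), (X,S).
S: inherits non-unit rules of {A, S} → ASh | Xf | f | hf.
A: inherits non-unit rules of {A} → Xf | hf.
X: inherits non-unit rules of {A, S, X} → ASh | SS | Xf | f | fh | hX | hf.

S -> f | Xf | hf | ASh; A -> Xf | hf; X -> f | SS | Xf | fh | hX | hf | ASh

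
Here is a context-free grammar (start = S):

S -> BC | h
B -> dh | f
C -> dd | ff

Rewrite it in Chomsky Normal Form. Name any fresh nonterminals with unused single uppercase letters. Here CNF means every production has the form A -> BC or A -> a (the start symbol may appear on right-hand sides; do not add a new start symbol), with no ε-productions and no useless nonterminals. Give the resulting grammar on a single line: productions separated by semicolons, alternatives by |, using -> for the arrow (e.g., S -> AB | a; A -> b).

S -> h | BC; A -> d; B -> f | AD; C -> AA | EE; D -> h; E -> f

No ε-productions.
No unit productions to eliminate.
TERM: introduce A -> d, E -> f, D -> h and substitute in every rule of length ≥2.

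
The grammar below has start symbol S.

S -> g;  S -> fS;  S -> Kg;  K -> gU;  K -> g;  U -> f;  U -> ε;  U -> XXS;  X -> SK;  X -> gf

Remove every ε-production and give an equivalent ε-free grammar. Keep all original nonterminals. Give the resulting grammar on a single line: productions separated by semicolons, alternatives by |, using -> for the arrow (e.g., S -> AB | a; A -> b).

Nullable set: {U}.
K -> gU: U nullable, giving g | gU.
Drop U -> ε.
Unchanged (no nullable symbols): S -> Kg; S -> fS; S -> g; K -> g; U -> XXS; U -> f; X -> SK; X -> gf.

S -> g | Kg | fS; K -> g | gU; U -> f | XXS; X -> SK | gf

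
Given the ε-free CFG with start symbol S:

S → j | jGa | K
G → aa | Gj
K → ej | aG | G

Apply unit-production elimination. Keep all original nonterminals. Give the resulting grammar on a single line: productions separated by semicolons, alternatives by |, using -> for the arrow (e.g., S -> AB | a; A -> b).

S -> j | Gj | aG | aa | ej | jGa; G -> Gj | aa; K -> Gj | aG | aa | ej

Unit productions: K->G, S->K.
Unit pairs (A ⇒* B via units): (K,G), (S,G), (S,K).
S: inherits non-unit rules of {G, K, S} → Gj | aG | aa | ej | j | jGa.
G: inherits non-unit rules of {G} → Gj | aa.
K: inherits non-unit rules of {G, K} → Gj | aG | aa | ej.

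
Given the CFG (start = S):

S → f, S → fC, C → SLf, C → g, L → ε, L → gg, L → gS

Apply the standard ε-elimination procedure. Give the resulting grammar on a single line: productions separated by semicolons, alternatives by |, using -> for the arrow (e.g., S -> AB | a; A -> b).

Nullable set: {L}.
C -> SLf: L nullable, giving SLf | Sf.
Drop L -> ε.
Unchanged (no nullable symbols): S -> f; S -> fC; C -> g; L -> gS; L -> gg.

S -> f | fC; C -> g | Sf | SLf; L -> gS | gg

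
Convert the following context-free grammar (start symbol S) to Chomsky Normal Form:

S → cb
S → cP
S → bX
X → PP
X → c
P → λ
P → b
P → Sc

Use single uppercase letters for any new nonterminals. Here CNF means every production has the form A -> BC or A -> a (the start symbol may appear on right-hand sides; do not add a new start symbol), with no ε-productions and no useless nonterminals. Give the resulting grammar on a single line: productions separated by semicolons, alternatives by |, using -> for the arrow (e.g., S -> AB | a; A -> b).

S -> b | c | AB | AP | BX; A -> c; B -> b; P -> b | SA; X -> b | c | PP | SA

Nullable: {P, X}; after ε-elimination: S -> b | c | bX | cP | cb; P -> b | Sc; X -> P | c | PP.
After unit-elimination: S -> b | c | bX | cP | cb; P -> b | Sc; X -> b | c | PP | Sc.
TERM: introduce B -> b, A -> c and substitute in every rule of length ≥2.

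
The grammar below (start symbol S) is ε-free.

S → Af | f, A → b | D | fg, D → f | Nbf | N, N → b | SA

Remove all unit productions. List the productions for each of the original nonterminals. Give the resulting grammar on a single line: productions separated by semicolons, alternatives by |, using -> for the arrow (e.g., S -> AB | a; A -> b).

S -> f | Af; A -> b | f | SA | fg | Nbf; D -> b | f | SA | Nbf; N -> b | SA

Unit productions: A->D, D->N.
Unit pairs (A ⇒* B via units): (A,D), (A,N), (D,N).
S: inherits non-unit rules of {S} → Af | f.
A: inherits non-unit rules of {A, D, N} → Nbf | SA | b | f | fg.
D: inherits non-unit rules of {D, N} → Nbf | SA | b | f.
N: inherits non-unit rules of {N} → SA | b.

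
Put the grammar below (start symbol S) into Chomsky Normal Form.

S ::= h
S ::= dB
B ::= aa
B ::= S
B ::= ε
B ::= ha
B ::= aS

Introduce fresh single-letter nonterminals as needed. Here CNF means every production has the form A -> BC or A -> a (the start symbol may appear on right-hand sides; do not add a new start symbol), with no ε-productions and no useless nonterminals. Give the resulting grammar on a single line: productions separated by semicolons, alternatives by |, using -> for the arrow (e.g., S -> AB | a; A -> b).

Nullable: {B}; after ε-elimination: S -> d | h | dB; B -> S | aS | aa | ha.
After unit-elimination: S -> d | h | dB; B -> d | h | aS | aa | dB | ha.
TERM: introduce A -> a, C -> d, D -> h and substitute in every rule of length ≥2.

S -> d | h | CB; A -> a; B -> d | h | AA | AS | CB | DA; C -> d; D -> h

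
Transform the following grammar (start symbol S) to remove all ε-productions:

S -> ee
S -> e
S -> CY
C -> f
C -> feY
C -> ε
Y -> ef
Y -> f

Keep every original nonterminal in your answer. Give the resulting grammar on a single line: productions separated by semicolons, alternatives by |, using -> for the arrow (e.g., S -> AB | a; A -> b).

S -> Y | e | CY | ee; C -> f | feY; Y -> f | ef

Nullable set: {C}.
S -> CY: C nullable, giving CY | Y.
Drop C -> ε.
Unchanged (no nullable symbols): S -> e; S -> ee; C -> f; C -> feY; Y -> ef; Y -> f.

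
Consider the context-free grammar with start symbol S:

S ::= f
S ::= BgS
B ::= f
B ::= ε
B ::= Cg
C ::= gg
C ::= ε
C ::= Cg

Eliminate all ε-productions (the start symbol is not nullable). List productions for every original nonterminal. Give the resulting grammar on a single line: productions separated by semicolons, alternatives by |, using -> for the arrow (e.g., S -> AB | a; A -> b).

Nullable set: {B, C}.
S -> BgS: B nullable, giving BgS | gS.
Drop B -> ε.
B -> Cg: C nullable, giving Cg | g.
Drop C -> ε.
C -> Cg: C nullable, giving Cg | g.
Unchanged (no nullable symbols): S -> f; B -> f; C -> gg.

S -> f | gS | BgS; B -> f | g | Cg; C -> g | Cg | gg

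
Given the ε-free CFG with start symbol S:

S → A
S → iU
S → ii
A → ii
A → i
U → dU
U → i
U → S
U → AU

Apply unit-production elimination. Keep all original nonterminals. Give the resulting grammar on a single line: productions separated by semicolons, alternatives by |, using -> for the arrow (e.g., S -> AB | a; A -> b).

Unit productions: S->A, U->S.
Unit pairs (A ⇒* B via units): (S,A), (U,A), (U,S).
S: inherits non-unit rules of {A, S} → i | iU | ii.
A: inherits non-unit rules of {A} → i | ii.
U: inherits non-unit rules of {A, S, U} → AU | dU | i | iU | ii.

S -> i | iU | ii; A -> i | ii; U -> i | AU | dU | iU | ii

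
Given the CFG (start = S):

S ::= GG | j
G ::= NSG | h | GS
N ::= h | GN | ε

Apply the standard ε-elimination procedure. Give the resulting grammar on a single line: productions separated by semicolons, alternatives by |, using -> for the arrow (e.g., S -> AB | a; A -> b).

Nullable set: {N}.
G -> NSG: N nullable, giving NSG | SG.
Drop N -> ε.
N -> GN: N nullable, giving G | GN.
Unchanged (no nullable symbols): S -> GG; S -> j; G -> GS; G -> h; N -> h.

S -> j | GG; G -> h | GS | SG | NSG; N -> G | h | GN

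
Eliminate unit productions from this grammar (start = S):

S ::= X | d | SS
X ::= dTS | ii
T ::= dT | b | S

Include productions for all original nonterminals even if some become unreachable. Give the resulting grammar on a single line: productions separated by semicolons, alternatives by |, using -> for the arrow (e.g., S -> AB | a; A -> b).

Unit productions: S->X, T->S.
Unit pairs (A ⇒* B via units): (S,X), (T,S), (T,X).
S: inherits non-unit rules of {S, X} → SS | d | dTS | ii.
T: inherits non-unit rules of {S, T, X} → SS | b | d | dT | dTS | ii.
X: inherits non-unit rules of {X} → dTS | ii.

S -> d | SS | ii | dTS; T -> b | d | SS | dT | ii | dTS; X -> ii | dTS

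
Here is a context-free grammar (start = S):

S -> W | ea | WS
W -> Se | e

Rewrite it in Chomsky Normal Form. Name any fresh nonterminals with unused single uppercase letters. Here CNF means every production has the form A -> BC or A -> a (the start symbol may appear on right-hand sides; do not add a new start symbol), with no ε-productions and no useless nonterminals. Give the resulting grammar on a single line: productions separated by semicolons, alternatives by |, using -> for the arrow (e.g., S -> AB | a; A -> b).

No ε-productions.
After unit-elimination: S -> e | Se | WS | ea; W -> e | Se.
TERM: introduce B -> a, A -> e and substitute in every rule of length ≥2.

S -> e | AB | SA | WS; A -> e; B -> a; W -> e | SA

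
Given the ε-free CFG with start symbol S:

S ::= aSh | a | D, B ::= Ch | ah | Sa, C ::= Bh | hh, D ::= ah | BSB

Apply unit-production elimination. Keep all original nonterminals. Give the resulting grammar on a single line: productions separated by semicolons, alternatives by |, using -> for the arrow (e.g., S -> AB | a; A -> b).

S -> a | ah | BSB | aSh; B -> Ch | Sa | ah; C -> Bh | hh; D -> ah | BSB

Unit productions: S->D.
Unit pairs (A ⇒* B via units): (S,D).
S: inherits non-unit rules of {D, S} → BSB | a | aSh | ah.
B: inherits non-unit rules of {B} → Ch | Sa | ah.
C: inherits non-unit rules of {C} → Bh | hh.
D: inherits non-unit rules of {D} → BSB | ah.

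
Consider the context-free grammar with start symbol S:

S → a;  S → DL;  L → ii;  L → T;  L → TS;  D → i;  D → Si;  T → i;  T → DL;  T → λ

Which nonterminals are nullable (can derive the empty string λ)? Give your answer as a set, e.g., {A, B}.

Directly nullable (have an ε-rule): {T}.
L is nullable via L -> T (every symbol on the right is already known nullable).
Not nullable: D, S — each has a terminal in every rule's right-hand side or depends on a non-nullable symbol.

{L, T}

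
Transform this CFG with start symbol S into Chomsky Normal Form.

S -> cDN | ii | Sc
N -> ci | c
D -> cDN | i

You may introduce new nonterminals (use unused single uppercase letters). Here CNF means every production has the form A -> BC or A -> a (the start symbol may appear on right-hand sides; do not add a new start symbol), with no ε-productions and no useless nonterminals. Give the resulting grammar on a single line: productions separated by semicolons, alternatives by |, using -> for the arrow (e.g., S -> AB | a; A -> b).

S -> AE | BB | SA; A -> c; B -> i; C -> DN; D -> i | AC; E -> DN; N -> c | AB

No ε-productions.
No unit productions to eliminate.
TERM: introduce A -> c, B -> i and substitute in every rule of length ≥2.
BIN: D -> ADN becomes D -> AC, C -> DN; S -> ADN becomes S -> AE, E -> DN.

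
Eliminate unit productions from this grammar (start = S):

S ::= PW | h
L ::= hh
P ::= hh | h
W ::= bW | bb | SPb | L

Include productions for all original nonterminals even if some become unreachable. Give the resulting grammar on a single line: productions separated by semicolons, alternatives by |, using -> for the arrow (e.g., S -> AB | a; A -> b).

S -> h | PW; L -> hh; P -> h | hh; W -> bW | bb | hh | SPb

Unit productions: W->L.
Unit pairs (A ⇒* B via units): (W,L).
S: inherits non-unit rules of {S} → PW | h.
L: inherits non-unit rules of {L} → hh.
P: inherits non-unit rules of {P} → h | hh.
W: inherits non-unit rules of {L, W} → SPb | bW | bb | hh.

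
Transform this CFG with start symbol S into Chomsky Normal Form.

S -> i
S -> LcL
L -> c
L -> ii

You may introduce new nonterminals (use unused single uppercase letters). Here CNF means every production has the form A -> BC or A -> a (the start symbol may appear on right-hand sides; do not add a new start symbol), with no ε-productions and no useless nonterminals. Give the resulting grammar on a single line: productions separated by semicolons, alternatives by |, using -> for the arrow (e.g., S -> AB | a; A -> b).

No ε-productions.
No unit productions to eliminate.
TERM: introduce B -> c, A -> i and substitute in every rule of length ≥2.
BIN: S -> LBL becomes S -> LC, C -> BL.

S -> i | LC; A -> i; B -> c; C -> BL; L -> c | AA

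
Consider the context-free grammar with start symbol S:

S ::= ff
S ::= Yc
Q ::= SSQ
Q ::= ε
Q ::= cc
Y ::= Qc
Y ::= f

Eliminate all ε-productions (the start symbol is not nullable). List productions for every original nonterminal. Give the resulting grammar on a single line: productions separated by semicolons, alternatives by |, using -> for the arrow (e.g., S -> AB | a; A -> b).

S -> Yc | ff; Q -> SS | cc | SSQ; Y -> c | f | Qc

Nullable set: {Q}.
Drop Q -> ε.
Q -> SSQ: Q nullable, giving SS | SSQ.
Y -> Qc: Q nullable, giving Qc | c.
Unchanged (no nullable symbols): S -> Yc; S -> ff; Q -> cc; Y -> f.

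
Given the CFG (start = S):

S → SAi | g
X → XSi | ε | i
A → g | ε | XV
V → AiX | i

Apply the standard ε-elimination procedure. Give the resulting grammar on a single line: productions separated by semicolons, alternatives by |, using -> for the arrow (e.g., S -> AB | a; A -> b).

S -> g | Si | SAi; A -> V | g | XV; V -> i | Ai | iX | AiX; X -> i | Si | XSi

Nullable set: {A, X}.
S -> SAi: A nullable, giving SAi | Si.
Drop A -> ε.
A -> XV: X nullable, giving V | XV.
V -> AiX: A, X nullable, giving Ai | AiX | i | iX.
Drop X -> ε.
X -> XSi: X nullable, giving Si | XSi.
Unchanged (no nullable symbols): S -> g; A -> g; V -> i; X -> i.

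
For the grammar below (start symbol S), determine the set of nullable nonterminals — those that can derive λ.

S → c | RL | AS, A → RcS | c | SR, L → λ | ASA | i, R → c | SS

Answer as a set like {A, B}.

{L}

Directly nullable (have an ε-rule): {L}.
Not nullable: A, R, S — each has a terminal in every rule's right-hand side or depends on a non-nullable symbol.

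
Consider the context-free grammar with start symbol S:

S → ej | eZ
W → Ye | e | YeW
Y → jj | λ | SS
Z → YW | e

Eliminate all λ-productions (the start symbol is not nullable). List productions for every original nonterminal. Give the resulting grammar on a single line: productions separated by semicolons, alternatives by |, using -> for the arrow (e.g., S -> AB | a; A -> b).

Nullable set: {Y}.
W -> Ye: Y nullable, giving Ye | e.
W -> YeW: Y nullable, giving YeW | eW.
Drop Y -> λ.
Z -> YW: Y nullable, giving W | YW.
Unchanged (no nullable symbols): S -> eZ; S -> ej; W -> e; Y -> SS; Y -> jj; Z -> e.

S -> eZ | ej; W -> e | Ye | eW | YeW; Y -> SS | jj; Z -> W | e | YW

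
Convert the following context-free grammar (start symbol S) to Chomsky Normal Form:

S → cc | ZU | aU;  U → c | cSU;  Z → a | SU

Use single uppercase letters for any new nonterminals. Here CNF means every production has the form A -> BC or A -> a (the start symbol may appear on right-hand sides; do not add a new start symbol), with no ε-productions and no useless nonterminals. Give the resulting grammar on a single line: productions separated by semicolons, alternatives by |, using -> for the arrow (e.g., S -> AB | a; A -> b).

No ε-productions.
No unit productions to eliminate.
TERM: introduce A -> a, B -> c and substitute in every rule of length ≥2.
BIN: U -> BSU becomes U -> BC, C -> SU.

S -> AU | BB | ZU; A -> a; B -> c; C -> SU; U -> c | BC; Z -> a | SU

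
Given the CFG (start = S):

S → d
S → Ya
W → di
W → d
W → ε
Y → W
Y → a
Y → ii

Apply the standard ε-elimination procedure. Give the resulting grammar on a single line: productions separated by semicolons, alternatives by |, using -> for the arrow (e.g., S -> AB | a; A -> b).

S -> a | d | Ya; W -> d | di; Y -> W | a | ii

Nullable set: {W, Y}.
S -> Ya: Y nullable, giving Ya | a.
Drop W -> ε.
Y -> W: W nullable, giving W.
Unchanged (no nullable symbols): S -> d; W -> d; W -> di; Y -> a; Y -> ii.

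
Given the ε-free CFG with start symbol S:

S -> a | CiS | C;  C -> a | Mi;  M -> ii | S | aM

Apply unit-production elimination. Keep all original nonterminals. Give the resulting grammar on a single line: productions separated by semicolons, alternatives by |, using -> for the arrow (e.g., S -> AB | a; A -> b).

Unit productions: M->S, S->C.
Unit pairs (A ⇒* B via units): (M,C), (M,S), (S,C).
S: inherits non-unit rules of {C, S} → CiS | Mi | a.
C: inherits non-unit rules of {C} → Mi | a.
M: inherits non-unit rules of {C, M, S} → CiS | Mi | a | aM | ii.

S -> a | Mi | CiS; C -> a | Mi; M -> a | Mi | aM | ii | CiS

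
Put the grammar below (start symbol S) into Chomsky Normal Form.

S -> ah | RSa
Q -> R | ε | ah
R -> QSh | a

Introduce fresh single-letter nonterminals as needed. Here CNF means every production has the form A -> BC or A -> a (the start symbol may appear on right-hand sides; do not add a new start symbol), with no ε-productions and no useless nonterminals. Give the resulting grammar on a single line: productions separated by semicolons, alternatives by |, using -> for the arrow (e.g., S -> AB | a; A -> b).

Nullable: {Q}; after ε-elimination: S -> ah | RSa; Q -> R | ah; R -> a | Sh | QSh.
After unit-elimination: S -> ah | RSa; Q -> a | Sh | ah | QSh; R -> a | Sh | QSh.
TERM: introduce B -> a, A -> h and substitute in every rule of length ≥2.
BIN: Q -> QSA becomes Q -> QC, C -> SA; R -> QSA becomes R -> QD, D -> SA; S -> RSB becomes S -> RE, E -> SB.

S -> BA | RE; A -> h; B -> a; C -> SA; D -> SA; E -> SB; Q -> a | BA | QC | SA; R -> a | QD | SA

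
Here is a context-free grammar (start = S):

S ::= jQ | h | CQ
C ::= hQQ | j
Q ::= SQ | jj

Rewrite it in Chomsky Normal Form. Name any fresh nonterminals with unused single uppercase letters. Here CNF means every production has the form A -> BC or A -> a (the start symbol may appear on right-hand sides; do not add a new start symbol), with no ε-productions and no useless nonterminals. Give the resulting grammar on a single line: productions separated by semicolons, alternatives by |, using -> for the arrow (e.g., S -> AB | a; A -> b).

S -> h | BQ | CQ; A -> h; B -> j; C -> j | AD; D -> QQ; Q -> BB | SQ

No ε-productions.
No unit productions to eliminate.
TERM: introduce A -> h, B -> j and substitute in every rule of length ≥2.
BIN: C -> AQQ becomes C -> AD, D -> QQ.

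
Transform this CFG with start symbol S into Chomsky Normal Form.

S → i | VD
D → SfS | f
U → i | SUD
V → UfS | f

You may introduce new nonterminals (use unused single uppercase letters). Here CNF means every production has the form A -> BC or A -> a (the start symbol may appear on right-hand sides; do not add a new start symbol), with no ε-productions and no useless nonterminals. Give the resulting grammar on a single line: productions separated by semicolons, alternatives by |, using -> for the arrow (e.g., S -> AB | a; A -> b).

No ε-productions.
No unit productions to eliminate.
TERM: introduce A -> f and substitute in every rule of length ≥2.
BIN: D -> SAS becomes D -> SB, B -> AS; U -> SUD becomes U -> SC, C -> UD; V -> UAS becomes V -> UE, E -> AS.

S -> i | VD; A -> f; B -> AS; C -> UD; D -> f | SB; E -> AS; U -> i | SC; V -> f | UE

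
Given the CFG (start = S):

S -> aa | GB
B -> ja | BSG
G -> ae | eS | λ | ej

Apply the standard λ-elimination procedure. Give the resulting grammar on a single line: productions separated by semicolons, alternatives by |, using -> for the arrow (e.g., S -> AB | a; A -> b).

S -> B | GB | aa; B -> BS | ja | BSG; G -> ae | eS | ej

Nullable set: {G}.
S -> GB: G nullable, giving B | GB.
B -> BSG: G nullable, giving BS | BSG.
Drop G -> λ.
Unchanged (no nullable symbols): S -> aa; B -> ja; G -> ae; G -> eS; G -> ej.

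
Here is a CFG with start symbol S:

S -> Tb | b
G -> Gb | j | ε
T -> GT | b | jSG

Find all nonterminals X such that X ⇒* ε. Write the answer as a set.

Directly nullable (have an ε-rule): {G}.
Not nullable: S, T — each has a terminal in every rule's right-hand side or depends on a non-nullable symbol.

{G}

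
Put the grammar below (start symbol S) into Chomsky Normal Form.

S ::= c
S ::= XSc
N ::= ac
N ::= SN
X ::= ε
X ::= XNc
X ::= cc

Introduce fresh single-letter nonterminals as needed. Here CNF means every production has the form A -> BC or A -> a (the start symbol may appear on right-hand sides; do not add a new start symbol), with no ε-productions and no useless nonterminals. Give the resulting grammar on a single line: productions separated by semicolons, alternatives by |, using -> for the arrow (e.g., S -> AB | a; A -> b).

S -> c | SB | XC; A -> a; B -> c; C -> SB; D -> NB; N -> AB | SN; X -> BB | NB | XD

Nullable: {X}; after ε-elimination: S -> c | Sc | XSc; N -> SN | ac; X -> Nc | cc | XNc.
No unit productions to eliminate.
TERM: introduce A -> a, B -> c and substitute in every rule of length ≥2.
BIN: S -> XSB becomes S -> XC, C -> SB; X -> XNB becomes X -> XD, D -> NB.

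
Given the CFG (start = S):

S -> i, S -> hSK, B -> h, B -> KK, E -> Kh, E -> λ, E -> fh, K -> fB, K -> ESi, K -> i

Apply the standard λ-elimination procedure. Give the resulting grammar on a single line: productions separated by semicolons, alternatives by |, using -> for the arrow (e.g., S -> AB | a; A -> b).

Nullable set: {E}.
Drop E -> λ.
K -> ESi: E nullable, giving ESi | Si.
Unchanged (no nullable symbols): S -> hSK; S -> i; B -> KK; B -> h; E -> Kh; E -> fh; K -> fB; K -> i.

S -> i | hSK; B -> h | KK; E -> Kh | fh; K -> i | Si | fB | ESi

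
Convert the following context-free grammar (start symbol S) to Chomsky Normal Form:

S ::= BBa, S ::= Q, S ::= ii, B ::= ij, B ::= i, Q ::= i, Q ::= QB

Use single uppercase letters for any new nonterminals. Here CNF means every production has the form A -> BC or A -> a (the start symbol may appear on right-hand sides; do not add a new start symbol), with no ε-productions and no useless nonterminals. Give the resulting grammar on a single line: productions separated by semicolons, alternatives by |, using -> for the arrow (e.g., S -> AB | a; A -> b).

S -> i | AA | BE | QB; A -> i; B -> i | AC; C -> j; D -> a; E -> BD; Q -> i | QB

No ε-productions.
After unit-elimination: S -> i | QB | ii | BBa; B -> i | ij; Q -> i | QB.
TERM: introduce D -> a, A -> i, C -> j and substitute in every rule of length ≥2.
BIN: S -> BBD becomes S -> BE, E -> BD.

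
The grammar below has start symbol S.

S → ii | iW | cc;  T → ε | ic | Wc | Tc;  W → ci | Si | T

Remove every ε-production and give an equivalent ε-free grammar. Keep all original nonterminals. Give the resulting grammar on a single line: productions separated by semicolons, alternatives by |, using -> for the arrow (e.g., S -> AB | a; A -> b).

Nullable set: {T, W}.
S -> iW: W nullable, giving i | iW.
Drop T -> ε.
T -> Tc: T nullable, giving Tc | c.
T -> Wc: W nullable, giving Wc | c.
W -> T: T nullable, giving T.
Unchanged (no nullable symbols): S -> cc; S -> ii; T -> ic; W -> Si; W -> ci.

S -> i | cc | iW | ii; T -> c | Tc | Wc | ic; W -> T | Si | ci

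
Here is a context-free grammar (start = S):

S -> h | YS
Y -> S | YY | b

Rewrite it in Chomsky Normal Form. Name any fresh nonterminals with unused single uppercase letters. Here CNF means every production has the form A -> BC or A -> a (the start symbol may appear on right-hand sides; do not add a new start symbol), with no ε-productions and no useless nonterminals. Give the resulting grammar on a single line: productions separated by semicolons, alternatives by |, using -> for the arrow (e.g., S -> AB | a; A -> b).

No ε-productions.
After unit-elimination: S -> h | YS; Y -> b | h | YS | YY.

S -> h | YS; Y -> b | h | YS | YY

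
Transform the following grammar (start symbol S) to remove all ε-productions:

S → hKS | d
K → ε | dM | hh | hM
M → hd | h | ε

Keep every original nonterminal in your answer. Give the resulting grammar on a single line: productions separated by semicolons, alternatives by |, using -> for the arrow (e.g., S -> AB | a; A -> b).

S -> d | hS | hKS; K -> d | h | dM | hM | hh; M -> h | hd

Nullable set: {K, M}.
S -> hKS: K nullable, giving hKS | hS.
Drop K -> ε.
K -> dM: M nullable, giving d | dM.
K -> hM: M nullable, giving h | hM.
Drop M -> ε.
Unchanged (no nullable symbols): S -> d; K -> hh; M -> h; M -> hd.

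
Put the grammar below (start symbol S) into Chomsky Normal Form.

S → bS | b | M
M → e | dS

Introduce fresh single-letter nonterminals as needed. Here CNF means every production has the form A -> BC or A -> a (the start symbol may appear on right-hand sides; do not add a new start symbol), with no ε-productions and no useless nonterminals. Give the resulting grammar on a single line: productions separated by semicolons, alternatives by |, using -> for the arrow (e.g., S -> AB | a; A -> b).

S -> b | e | AS | BS; A -> d; B -> b

No ε-productions.
After unit-elimination: S -> b | e | bS | dS; M -> e | dS.
TERM: introduce B -> b, A -> d and substitute in every rule of length ≥2.
Drop unreachable/unproductive: M.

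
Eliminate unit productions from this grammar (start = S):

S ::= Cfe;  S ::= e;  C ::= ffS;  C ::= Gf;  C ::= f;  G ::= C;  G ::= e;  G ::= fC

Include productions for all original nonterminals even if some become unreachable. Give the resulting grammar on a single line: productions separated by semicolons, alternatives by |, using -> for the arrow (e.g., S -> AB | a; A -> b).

Unit productions: G->C.
Unit pairs (A ⇒* B via units): (G,C).
S: inherits non-unit rules of {S} → Cfe | e.
C: inherits non-unit rules of {C} → Gf | f | ffS.
G: inherits non-unit rules of {C, G} → Gf | e | f | fC | ffS.

S -> e | Cfe; C -> f | Gf | ffS; G -> e | f | Gf | fC | ffS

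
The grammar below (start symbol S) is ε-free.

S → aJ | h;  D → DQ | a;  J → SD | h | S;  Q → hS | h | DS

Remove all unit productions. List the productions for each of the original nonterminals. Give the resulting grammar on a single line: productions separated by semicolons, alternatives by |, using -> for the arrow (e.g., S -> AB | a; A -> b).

Unit productions: J->S.
Unit pairs (A ⇒* B via units): (J,S).
S: inherits non-unit rules of {S} → aJ | h.
D: inherits non-unit rules of {D} → DQ | a.
J: inherits non-unit rules of {J, S} → SD | aJ | h.
Q: inherits non-unit rules of {Q} → DS | h | hS.

S -> h | aJ; D -> a | DQ; J -> h | SD | aJ; Q -> h | DS | hS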